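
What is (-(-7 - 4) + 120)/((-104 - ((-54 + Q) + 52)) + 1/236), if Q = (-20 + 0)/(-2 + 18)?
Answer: -7729/5944 ≈ -1.3003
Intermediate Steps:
Q = -5/4 (Q = -20/16 = -20*1/16 = -5/4 ≈ -1.2500)
(-(-7 - 4) + 120)/((-104 - ((-54 + Q) + 52)) + 1/236) = (-(-7 - 4) + 120)/((-104 - ((-54 - 5/4) + 52)) + 1/236) = (-1*(-11) + 120)/((-104 - (-221/4 + 52)) + 1/236) = (11 + 120)/((-104 - 1*(-13/4)) + 1/236) = 131/((-104 + 13/4) + 1/236) = 131/(-403/4 + 1/236) = 131/(-5944/59) = 131*(-59/5944) = -7729/5944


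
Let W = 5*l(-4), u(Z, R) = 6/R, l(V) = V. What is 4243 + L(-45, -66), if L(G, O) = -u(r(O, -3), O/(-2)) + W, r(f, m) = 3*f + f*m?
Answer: 46451/11 ≈ 4222.8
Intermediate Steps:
W = -20 (W = 5*(-4) = -20)
L(G, O) = -20 + 12/O (L(G, O) = -6/(O/(-2)) - 20 = -6/(O*(-½)) - 20 = -6/((-O/2)) - 20 = -6*(-2/O) - 20 = -(-12)/O - 20 = 12/O - 20 = -20 + 12/O)
4243 + L(-45, -66) = 4243 + (-20 + 12/(-66)) = 4243 + (-20 + 12*(-1/66)) = 4243 + (-20 - 2/11) = 4243 - 222/11 = 46451/11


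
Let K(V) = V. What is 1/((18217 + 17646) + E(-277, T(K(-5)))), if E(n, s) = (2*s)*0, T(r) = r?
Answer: 1/35863 ≈ 2.7884e-5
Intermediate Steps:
E(n, s) = 0
1/((18217 + 17646) + E(-277, T(K(-5)))) = 1/((18217 + 17646) + 0) = 1/(35863 + 0) = 1/35863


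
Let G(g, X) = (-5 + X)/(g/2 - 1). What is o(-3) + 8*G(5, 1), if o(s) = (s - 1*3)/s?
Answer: -58/3 ≈ -19.333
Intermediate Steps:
G(g, X) = (-5 + X)/(-1 + g/2) (G(g, X) = (-5 + X)/(g*(½) - 1) = (-5 + X)/(g/2 - 1) = (-5 + X)/(-1 + g/2))
o(s) = (-3 + s)/s (o(s) = (s - 3)/s = (-3 + s)/s)
o(-3) + 8*G(5, 1) = (-3 - 3)/(-3) + 8*(2*(-5 + 1)/(-2 + 5)) = -⅓*(-6) + 8*(2*(-4)/3) = 2 + 8*(2*(⅓)*(-4)) = 2 + 8*(-8/3) = 2 - 64/3 = -58/3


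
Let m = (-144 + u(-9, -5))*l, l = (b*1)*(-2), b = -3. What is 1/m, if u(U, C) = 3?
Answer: -1/846 ≈ -0.0011820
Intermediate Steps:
l = 6 (l = -3*1*(-2) = -3*(-2) = 6)
m = -846 (m = (-144 + 3)*6 = -141*6 = -846)
1/m = 1/(-846) = -1/846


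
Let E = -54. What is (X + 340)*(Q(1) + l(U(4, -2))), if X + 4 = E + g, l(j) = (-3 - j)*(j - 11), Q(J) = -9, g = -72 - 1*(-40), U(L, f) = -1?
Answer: 3750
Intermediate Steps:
g = -32 (g = -72 + 40 = -32)
l(j) = (-11 + j)*(-3 - j) (l(j) = (-3 - j)*(-11 + j) = (-11 + j)*(-3 - j))
X = -90 (X = -4 + (-54 - 32) = -4 - 86 = -90)
(X + 340)*(Q(1) + l(U(4, -2))) = (-90 + 340)*(-9 + (33 - 1*(-1)² + 8*(-1))) = 250*(-9 + (33 - 1*1 - 8)) = 250*(-9 + (33 - 1 - 8)) = 250*(-9 + 24) = 250*15 = 3750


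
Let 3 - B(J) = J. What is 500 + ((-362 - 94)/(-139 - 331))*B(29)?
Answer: 111572/235 ≈ 474.77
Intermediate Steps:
B(J) = 3 - J
500 + ((-362 - 94)/(-139 - 331))*B(29) = 500 + ((-362 - 94)/(-139 - 331))*(3 - 1*29) = 500 + (-456/(-470))*(3 - 29) = 500 - 456*(-1/470)*(-26) = 500 + (228/235)*(-26) = 500 - 5928/235 = 111572/235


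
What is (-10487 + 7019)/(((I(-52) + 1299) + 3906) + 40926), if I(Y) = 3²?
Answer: -289/3845 ≈ -0.075163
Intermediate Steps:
I(Y) = 9
(-10487 + 7019)/(((I(-52) + 1299) + 3906) + 40926) = (-10487 + 7019)/(((9 + 1299) + 3906) + 40926) = -3468/((1308 + 3906) + 40926) = -3468/(5214 + 40926) = -3468/46140 = -3468*1/46140 = -289/3845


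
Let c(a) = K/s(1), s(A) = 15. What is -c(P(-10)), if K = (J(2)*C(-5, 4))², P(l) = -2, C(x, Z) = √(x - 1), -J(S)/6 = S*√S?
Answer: 576/5 ≈ 115.20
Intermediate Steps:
J(S) = -6*S^(3/2) (J(S) = -6*S*√S = -6*S^(3/2))
C(x, Z) = √(-1 + x)
K = -1728 (K = ((-12*√2)*√(-1 - 5))² = ((-12*√2)*√(-6))² = ((-12*√2)*(I*√6))² = (-24*I*√3)² = -1728)
c(a) = -576/5 (c(a) = -1728/15 = -1728*1/15 = -576/5)
-c(P(-10)) = -1*(-576/5) = 576/5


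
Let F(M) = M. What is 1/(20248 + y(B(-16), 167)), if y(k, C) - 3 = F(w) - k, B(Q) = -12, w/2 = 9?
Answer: 1/20281 ≈ 4.9307e-5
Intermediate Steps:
w = 18 (w = 2*9 = 18)
y(k, C) = 21 - k (y(k, C) = 3 + (18 - k) = 21 - k)
1/(20248 + y(B(-16), 167)) = 1/(20248 + (21 - 1*(-12))) = 1/(20248 + (21 + 12)) = 1/(20248 + 33) = 1/20281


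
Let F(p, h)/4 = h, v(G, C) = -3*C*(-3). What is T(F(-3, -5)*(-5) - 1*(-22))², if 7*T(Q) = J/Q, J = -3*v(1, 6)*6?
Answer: 236196/182329 ≈ 1.2954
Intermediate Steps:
v(G, C) = 9*C
F(p, h) = 4*h
J = -972 (J = -27*6*6 = -3*54*6 = -162*6 = -972)
T(Q) = -972/(7*Q) (T(Q) = (-972/Q)/7 = -972/(7*Q))
T(F(-3, -5)*(-5) - 1*(-22))² = (-972/(7*((4*(-5))*(-5) - 1*(-22))))² = (-972/(7*(-20*(-5) + 22)))² = (-972/(7*(100 + 22)))² = (-972/7/122)² = (-972/7*1/122)² = (-486/427)² = 236196/182329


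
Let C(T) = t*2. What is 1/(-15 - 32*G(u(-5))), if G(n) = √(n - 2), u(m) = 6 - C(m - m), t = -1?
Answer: 5/1973 - 32*√6/5919 ≈ -0.010709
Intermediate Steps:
C(T) = -2 (C(T) = -1*2 = -2)
u(m) = 8 (u(m) = 6 - 1*(-2) = 6 + 2 = 8)
G(n) = √(-2 + n)
1/(-15 - 32*G(u(-5))) = 1/(-15 - 32*√(-2 + 8)) = 1/(-15 - 32*√6)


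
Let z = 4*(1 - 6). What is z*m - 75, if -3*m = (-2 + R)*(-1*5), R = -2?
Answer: 175/3 ≈ 58.333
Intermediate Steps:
m = -20/3 (m = -(-2 - 2)*(-1*5)/3 = -(-4)*(-5)/3 = -1/3*20 = -20/3 ≈ -6.6667)
z = -20 (z = 4*(-5) = -20)
z*m - 75 = -20*(-20/3) - 75 = 400/3 - 75 = 175/3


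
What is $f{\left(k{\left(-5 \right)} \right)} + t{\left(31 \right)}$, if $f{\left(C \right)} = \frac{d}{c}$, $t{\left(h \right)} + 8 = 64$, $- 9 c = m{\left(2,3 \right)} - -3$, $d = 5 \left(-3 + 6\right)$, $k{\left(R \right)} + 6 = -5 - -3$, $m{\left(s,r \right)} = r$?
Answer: $\frac{67}{2} \approx 33.5$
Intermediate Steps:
$k{\left(R \right)} = -8$ ($k{\left(R \right)} = -6 - 2 = -8$)
$d = 15$ ($d = 5 \cdot 3 = 15$)
$c = - \frac{2}{3}$ ($c = - \frac{3 - -3}{9} = - \frac{3 + 3}{9} = \left(- \frac{1}{9}\right) 6 = - \frac{2}{3} \approx -0.66667$)
$t{\left(h \right)} = 56$ ($t{\left(h \right)} = -8 + 64 = 56$)
$f{\left(C \right)} = - \frac{45}{2}$ ($f{\left(C \right)} = \frac{15}{- \frac{2}{3}} = 15 \left(- \frac{3}{2}\right) = - \frac{45}{2}$)
$f{\left(k{\left(-5 \right)} \right)} + t{\left(31 \right)} = - \frac{45}{2} + 56 = \frac{67}{2}$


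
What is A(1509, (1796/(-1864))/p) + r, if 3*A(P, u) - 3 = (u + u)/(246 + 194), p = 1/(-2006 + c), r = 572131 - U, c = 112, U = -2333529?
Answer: 446832973783/153780 ≈ 2.9057e+6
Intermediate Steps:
r = 2905660 (r = 572131 - 1*(-2333529) = 572131 + 2333529 = 2905660)
p = -1/1894 (p = 1/(-2006 + 112) = 1/(-1894) = -1/1894 ≈ -0.00052798)
A(P, u) = 1 + u/660 (A(P, u) = 1 + ((u + u)/(246 + 194))/3 = 1 + ((2*u)/440)/3 = 1 + ((2*u)*(1/440))/3 = 1 + (u/220)/3 = 1 + u/660)
A(1509, (1796/(-1864))/p) + r = (1 + ((1796/(-1864))/(-1/1894))/660) + 2905660 = (1 + ((1796*(-1/1864))*(-1894))/660) + 2905660 = (1 + (-449/466*(-1894))/660) + 2905660 = (1 + (1/660)*(425203/233)) + 2905660 = (1 + 425203/153780) + 2905660 = 578983/153780 + 2905660 = 446832973783/153780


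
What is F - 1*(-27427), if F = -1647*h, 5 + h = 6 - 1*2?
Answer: 29074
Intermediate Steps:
h = -1 (h = -5 + (6 - 1*2) = -5 + (6 - 2) = -5 + 4 = -1)
F = 1647 (F = -1647*(-1) = 1647)
F - 1*(-27427) = 1647 - 1*(-27427) = 1647 + 27427 = 29074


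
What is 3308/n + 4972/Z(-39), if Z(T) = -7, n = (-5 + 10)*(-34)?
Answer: -434198/595 ≈ -729.74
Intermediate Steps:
n = -170 (n = 5*(-34) = -170)
3308/n + 4972/Z(-39) = 3308/(-170) + 4972/(-7) = 3308*(-1/170) + 4972*(-⅐) = -1654/85 - 4972/7 = -434198/595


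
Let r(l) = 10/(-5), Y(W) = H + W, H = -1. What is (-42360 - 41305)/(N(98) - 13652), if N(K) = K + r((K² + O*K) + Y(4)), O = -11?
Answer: 83665/13556 ≈ 6.1718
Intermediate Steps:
Y(W) = -1 + W
r(l) = -2 (r(l) = 10*(-⅕) = -2)
N(K) = -2 + K (N(K) = K - 2 = -2 + K)
(-42360 - 41305)/(N(98) - 13652) = (-42360 - 41305)/((-2 + 98) - 13652) = -83665/(96 - 13652) = -83665/(-13556) = -83665*(-1/13556) = 83665/13556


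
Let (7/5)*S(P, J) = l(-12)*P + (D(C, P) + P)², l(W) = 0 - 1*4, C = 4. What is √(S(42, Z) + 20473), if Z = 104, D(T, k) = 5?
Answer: 2*√268653/7 ≈ 148.09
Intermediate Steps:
l(W) = -4 (l(W) = 0 - 4 = -4)
S(P, J) = -20*P/7 + 5*(5 + P)²/7 (S(P, J) = 5*(-4*P + (5 + P)²)/7 = 5*((5 + P)² - 4*P)/7 = -20*P/7 + 5*(5 + P)²/7)
√(S(42, Z) + 20473) = √((-20/7*42 + 5*(5 + 42)²/7) + 20473) = √((-120 + (5/7)*47²) + 20473) = √((-120 + (5/7)*2209) + 20473) = √((-120 + 11045/7) + 20473) = √(10205/7 + 20473) = √(153516/7) = 2*√268653/7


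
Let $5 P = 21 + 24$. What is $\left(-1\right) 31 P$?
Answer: $-279$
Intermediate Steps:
$P = 9$ ($P = \frac{21 + 24}{5} = \frac{1}{5} \cdot 45 = 9$)
$\left(-1\right) 31 P = \left(-1\right) 31 \cdot 9 = \left(-31\right) 9 = -279$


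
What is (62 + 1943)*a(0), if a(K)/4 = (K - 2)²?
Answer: 32080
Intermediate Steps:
a(K) = 4*(-2 + K)² (a(K) = 4*(K - 2)² = 4*(-2 + K)²)
(62 + 1943)*a(0) = (62 + 1943)*(4*(-2 + 0)²) = 2005*(4*(-2)²) = 2005*(4*4) = 2005*16 = 32080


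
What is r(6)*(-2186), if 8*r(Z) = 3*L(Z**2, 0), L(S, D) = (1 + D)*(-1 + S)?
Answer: -114765/4 ≈ -28691.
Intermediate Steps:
r(Z) = -3/8 + 3*Z**2/8 (r(Z) = (3*(-1 + Z**2 - 1*0 + 0*Z**2))/8 = (3*(-1 + Z**2 + 0 + 0))/8 = (3*(-1 + Z**2))/8 = (-3 + 3*Z**2)/8 = -3/8 + 3*Z**2/8)
r(6)*(-2186) = (-3/8 + (3/8)*6**2)*(-2186) = (-3/8 + (3/8)*36)*(-2186) = (-3/8 + 27/2)*(-2186) = (105/8)*(-2186) = -114765/4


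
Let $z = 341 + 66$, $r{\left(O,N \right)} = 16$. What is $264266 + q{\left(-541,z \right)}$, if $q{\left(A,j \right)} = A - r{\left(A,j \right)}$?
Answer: $263709$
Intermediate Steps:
$z = 407$
$q{\left(A,j \right)} = -16 + A$ ($q{\left(A,j \right)} = A - 16 = -16 + A$)
$264266 + q{\left(-541,z \right)} = 264266 - 557 = 263709$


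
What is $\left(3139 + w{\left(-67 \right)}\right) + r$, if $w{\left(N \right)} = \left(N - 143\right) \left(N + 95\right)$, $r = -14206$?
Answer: $-16947$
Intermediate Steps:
$w{\left(N \right)} = \left(-143 + N\right) \left(95 + N\right)$
$\left(3139 + w{\left(-67 \right)}\right) + r = \left(3139 - \left(10369 - 4489\right)\right) - 14206 = \left(3139 + \left(-13585 + 4489 + 3216\right)\right) - 14206 = \left(3139 - 5880\right) - 14206 = -2741 - 14206 = -16947$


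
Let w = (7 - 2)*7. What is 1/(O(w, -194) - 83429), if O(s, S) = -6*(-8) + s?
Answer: -1/83346 ≈ -1.1998e-5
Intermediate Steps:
w = 35 (w = 5*7 = 35)
O(s, S) = 48 + s
1/(O(w, -194) - 83429) = 1/((48 + 35) - 83429) = 1/(83 - 83429) = 1/(-83346) = -1/83346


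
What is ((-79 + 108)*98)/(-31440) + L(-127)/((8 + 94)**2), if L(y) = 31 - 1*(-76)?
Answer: -1091837/13629240 ≈ -0.080110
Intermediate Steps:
L(y) = 107 (L(y) = 31 + 76 = 107)
((-79 + 108)*98)/(-31440) + L(-127)/((8 + 94)**2) = ((-79 + 108)*98)/(-31440) + 107/((8 + 94)**2) = (29*98)*(-1/31440) + 107/(102**2) = 2842*(-1/31440) + 107/10404 = -1421/15720 + 107*(1/10404) = -1421/15720 + 107/10404 = -1091837/13629240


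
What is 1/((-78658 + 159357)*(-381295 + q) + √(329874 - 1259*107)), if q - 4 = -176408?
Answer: -45005751601/2025517677170913868040 - √195161/2025517677170913868040 ≈ -2.2219e-11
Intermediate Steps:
q = -176404 (q = 4 - 176408 = -176404)
1/((-78658 + 159357)*(-381295 + q) + √(329874 - 1259*107)) = 1/((-78658 + 159357)*(-381295 - 176404) + √(329874 - 1259*107)) = 1/(80699*(-557699) + √(329874 - 134713)) = 1/(-45005751601 + √195161)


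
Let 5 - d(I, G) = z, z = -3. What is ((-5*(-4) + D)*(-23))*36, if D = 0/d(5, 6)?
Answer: -16560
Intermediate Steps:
d(I, G) = 8 (d(I, G) = 5 - 1*(-3) = 5 + 3 = 8)
D = 0 (D = 0/8 = 0*(⅛) = 0)
((-5*(-4) + D)*(-23))*36 = ((-5*(-4) + 0)*(-23))*36 = ((20 + 0)*(-23))*36 = (20*(-23))*36 = -460*36 = -16560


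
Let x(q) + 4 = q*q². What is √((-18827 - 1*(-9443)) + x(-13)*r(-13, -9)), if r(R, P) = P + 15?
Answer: 3*I*√2510 ≈ 150.3*I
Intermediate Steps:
x(q) = -4 + q³ (x(q) = -4 + q*q² = -4 + q³)
r(R, P) = 15 + P
√((-18827 - 1*(-9443)) + x(-13)*r(-13, -9)) = √((-18827 - 1*(-9443)) + (-4 + (-13)³)*(15 - 9)) = √((-18827 + 9443) + (-4 - 2197)*6) = √(-9384 - 2201*6) = √(-9384 - 13206) = √(-22590) = 3*I*√2510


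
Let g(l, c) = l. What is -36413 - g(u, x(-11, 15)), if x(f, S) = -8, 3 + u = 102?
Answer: -36512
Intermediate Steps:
u = 99 (u = -3 + 102 = 99)
-36413 - g(u, x(-11, 15)) = -36413 - 1*99 = -36413 - 99 = -36512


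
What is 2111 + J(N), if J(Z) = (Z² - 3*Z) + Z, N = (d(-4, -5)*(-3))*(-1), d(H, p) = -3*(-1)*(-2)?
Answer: 2471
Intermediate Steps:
d(H, p) = -6 (d(H, p) = 3*(-2) = -6)
N = -18 (N = -6*(-3)*(-1) = 18*(-1) = -18)
J(Z) = Z² - 2*Z
2111 + J(N) = 2111 - 18*(-2 - 18) = 2111 - 18*(-20) = 2111 + 360 = 2471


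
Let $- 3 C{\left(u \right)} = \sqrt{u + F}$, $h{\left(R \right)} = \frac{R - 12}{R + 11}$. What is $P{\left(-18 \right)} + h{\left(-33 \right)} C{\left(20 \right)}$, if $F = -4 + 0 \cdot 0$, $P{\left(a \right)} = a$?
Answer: $- \frac{228}{11} \approx -20.727$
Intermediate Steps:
$F = -4$ ($F = -4 + 0 = -4$)
$h{\left(R \right)} = \frac{-12 + R}{11 + R}$
$C{\left(u \right)} = - \frac{\sqrt{-4 + u}}{3}$ ($C{\left(u \right)} = - \frac{\sqrt{u - 4}}{3} = - \frac{\sqrt{-4 + u}}{3}$)
$P{\left(-18 \right)} + h{\left(-33 \right)} C{\left(20 \right)} = -18 + \frac{-12 - 33}{11 - 33} \left(- \frac{\sqrt{-4 + 20}}{3}\right) = -18 + \frac{1}{-22} \left(-45\right) \left(- \frac{\sqrt{16}}{3}\right) = -18 + \left(- \frac{1}{22}\right) \left(-45\right) \left(\left(- \frac{1}{3}\right) 4\right) = -18 + \frac{45}{22} \left(- \frac{4}{3}\right) = -18 - \frac{30}{11} = - \frac{228}{11}$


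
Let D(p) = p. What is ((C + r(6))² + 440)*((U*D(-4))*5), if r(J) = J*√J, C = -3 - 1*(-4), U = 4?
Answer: -52560 - 960*√6 ≈ -54912.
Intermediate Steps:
C = 1 (C = -3 + 4 = 1)
r(J) = J^(3/2)
((C + r(6))² + 440)*((U*D(-4))*5) = ((1 + 6^(3/2))² + 440)*((4*(-4))*5) = ((1 + 6*√6)² + 440)*(-16*5) = (440 + (1 + 6*√6)²)*(-80) = -35200 - 80*(1 + 6*√6)²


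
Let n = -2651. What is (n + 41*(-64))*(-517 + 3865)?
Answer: -17660700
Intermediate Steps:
(n + 41*(-64))*(-517 + 3865) = (-2651 + 41*(-64))*(-517 + 3865) = (-2651 - 2624)*3348 = -5275*3348 = -17660700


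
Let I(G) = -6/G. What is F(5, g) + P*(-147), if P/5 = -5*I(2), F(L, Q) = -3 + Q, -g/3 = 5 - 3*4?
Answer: -11007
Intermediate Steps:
g = 21 (g = -3*(5 - 3*4) = -3*(5 - 12) = -3*(-7) = 21)
P = 75 (P = 5*(-(-30)/2) = 5*(-5*(-3)) = 5*15 = 75)
F(5, g) + P*(-147) = (-3 + 21) + 75*(-147) = 18 - 11025 = -11007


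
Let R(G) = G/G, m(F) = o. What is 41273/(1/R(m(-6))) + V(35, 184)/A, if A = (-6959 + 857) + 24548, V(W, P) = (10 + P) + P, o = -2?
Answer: 380661068/9223 ≈ 41273.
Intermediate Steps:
V(W, P) = 10 + 2*P
m(F) = -2
R(G) = 1
A = 18446 (A = -6102 + 24548 = 18446)
41273/(1/R(m(-6))) + V(35, 184)/A = 41273/(1/1) + (10 + 2*184)/18446 = 41273/1 + (10 + 368)*(1/18446) = 41273*1 + 378*(1/18446) = 41273 + 189/9223 = 380661068/9223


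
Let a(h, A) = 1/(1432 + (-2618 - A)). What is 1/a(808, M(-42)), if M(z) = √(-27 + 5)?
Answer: -1186 - I*√22 ≈ -1186.0 - 4.6904*I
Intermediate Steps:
M(z) = I*√22 (M(z) = √(-22) = I*√22)
a(h, A) = 1/(-1186 - A)
1/a(808, M(-42)) = 1/(-1/(1186 + I*√22)) = -1186 - I*√22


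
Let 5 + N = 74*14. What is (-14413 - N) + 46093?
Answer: 30649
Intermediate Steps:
N = 1031 (N = -5 + 74*14 = -5 + 1036 = 1031)
(-14413 - N) + 46093 = (-14413 - 1*1031) + 46093 = (-14413 - 1031) + 46093 = -15444 + 46093 = 30649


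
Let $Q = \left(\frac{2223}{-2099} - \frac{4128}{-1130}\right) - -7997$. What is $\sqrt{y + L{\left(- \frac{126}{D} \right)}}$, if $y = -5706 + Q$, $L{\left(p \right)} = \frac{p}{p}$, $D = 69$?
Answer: $\frac{3 \sqrt{358579222398615}}{1185935} \approx 47.902$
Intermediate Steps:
$Q = \frac{9486998536}{1185935}$ ($Q = \left(2223 \left(- \frac{1}{2099}\right) - - \frac{2064}{565}\right) + 7997 = \left(- \frac{2223}{2099} + \frac{2064}{565}\right) + 7997 = \frac{3076341}{1185935} + 7997 = \frac{9486998536}{1185935} \approx 7999.6$)
$L{\left(p \right)} = 1$
$y = \frac{2720053426}{1185935}$ ($y = -5706 + \frac{9486998536}{1185935} = \frac{2720053426}{1185935} \approx 2293.6$)
$\sqrt{y + L{\left(- \frac{126}{D} \right)}} = \sqrt{\frac{2720053426}{1185935} + 1} = \sqrt{\frac{2721239361}{1185935}} = \frac{3 \sqrt{358579222398615}}{1185935}$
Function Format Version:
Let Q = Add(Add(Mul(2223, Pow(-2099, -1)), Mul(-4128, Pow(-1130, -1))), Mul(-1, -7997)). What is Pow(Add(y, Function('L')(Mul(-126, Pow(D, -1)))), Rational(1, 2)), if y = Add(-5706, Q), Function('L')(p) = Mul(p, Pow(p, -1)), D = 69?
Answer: Mul(Rational(3, 1185935), Pow(358579222398615, Rational(1, 2))) ≈ 47.902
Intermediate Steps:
Q = Rational(9486998536, 1185935) (Q = Add(Add(Mul(2223, Rational(-1, 2099)), Mul(-4128, Rational(-1, 1130))), 7997) = Add(Add(Rational(-2223, 2099), Rational(2064, 565)), 7997) = Add(Rational(3076341, 1185935), 7997) = Rational(9486998536, 1185935) ≈ 7999.6)
Function('L')(p) = 1
y = Rational(2720053426, 1185935) (y = Add(-5706, Rational(9486998536, 1185935)) = Rational(2720053426, 1185935) ≈ 2293.6)
Pow(Add(y, Function('L')(Mul(-126, Pow(D, -1)))), Rational(1, 2)) = Pow(Add(Rational(2720053426, 1185935), 1), Rational(1, 2)) = Pow(Rational(2721239361, 1185935), Rational(1, 2)) = Mul(Rational(3, 1185935), Pow(358579222398615, Rational(1, 2)))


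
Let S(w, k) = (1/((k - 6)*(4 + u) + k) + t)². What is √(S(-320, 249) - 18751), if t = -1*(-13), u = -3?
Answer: I*√4498020455/492 ≈ 136.32*I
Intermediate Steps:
t = 13
S(w, k) = (13 + 1/(-6 + 2*k))² (S(w, k) = (1/((k - 6)*(4 - 3) + k) + 13)² = (1/((-6 + k)*1 + k) + 13)² = (1/((-6 + k) + k) + 13)² = (1/(-6 + 2*k) + 13)² = (13 + 1/(-6 + 2*k))²)
√(S(-320, 249) - 18751) = √((-77 + 26*249)²/(4*(-3 + 249)²) - 18751) = √((¼)*(-77 + 6474)²/246² - 18751) = √((¼)*6397²*(1/60516) - 18751) = √((¼)*40921609*(1/60516) - 18751) = √(40921609/242064 - 18751) = √(-4498020455/242064) = I*√4498020455/492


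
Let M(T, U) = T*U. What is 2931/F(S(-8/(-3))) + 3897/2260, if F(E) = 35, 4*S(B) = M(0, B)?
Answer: 1352091/15820 ≈ 85.467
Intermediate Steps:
S(B) = 0 (S(B) = (0*B)/4 = (¼)*0 = 0)
2931/F(S(-8/(-3))) + 3897/2260 = 2931/35 + 3897/2260 = 1352091/15820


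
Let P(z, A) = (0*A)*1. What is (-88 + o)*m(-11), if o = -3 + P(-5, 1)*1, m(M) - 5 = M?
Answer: 546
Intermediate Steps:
P(z, A) = 0 (P(z, A) = 0*1 = 0)
m(M) = 5 + M
o = -3 (o = -3 + 0*1 = -3 + 0 = -3)
(-88 + o)*m(-11) = (-88 - 3)*(5 - 11) = -91*(-6) = 546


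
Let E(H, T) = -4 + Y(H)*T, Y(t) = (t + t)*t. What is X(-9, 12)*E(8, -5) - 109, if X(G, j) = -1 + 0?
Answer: 535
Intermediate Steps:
Y(t) = 2*t² (Y(t) = (2*t)*t = 2*t²)
X(G, j) = -1
E(H, T) = -4 + 2*T*H² (E(H, T) = -4 + (2*H²)*T = -4 + 2*T*H²)
X(-9, 12)*E(8, -5) - 109 = -(-4 + 2*(-5)*8²) - 109 = -(-4 + 2*(-5)*64) - 109 = -(-4 - 640) - 109 = -1*(-644) - 109 = 644 - 109 = 535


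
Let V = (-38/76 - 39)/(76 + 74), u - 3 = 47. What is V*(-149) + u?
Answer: 26771/300 ≈ 89.237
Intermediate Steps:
u = 50 (u = 3 + 47 = 50)
V = -79/300 (V = (-38*1/76 - 39)/150 = (-½ - 39)*(1/150) = -79/2*1/150 = -79/300 ≈ -0.26333)
V*(-149) + u = -79/300*(-149) + 50 = 11771/300 + 50 = 26771/300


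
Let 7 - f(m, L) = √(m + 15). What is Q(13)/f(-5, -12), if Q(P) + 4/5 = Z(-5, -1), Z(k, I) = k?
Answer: -203/195 - 29*√10/195 ≈ -1.5113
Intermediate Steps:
f(m, L) = 7 - √(15 + m) (f(m, L) = 7 - √(m + 15) = 7 - √(15 + m))
Q(P) = -29/5 (Q(P) = -⅘ - 5 = -29/5)
Q(13)/f(-5, -12) = -29/(5*(7 - √(15 - 5))) = -29/(5*(7 - √10))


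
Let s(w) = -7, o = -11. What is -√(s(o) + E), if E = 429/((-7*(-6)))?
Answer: -3*√70/14 ≈ -1.7928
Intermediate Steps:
E = 143/14 (E = 429/42 = 429*(1/42) = 143/14 ≈ 10.214)
-√(s(o) + E) = -√(-7 + 143/14) = -√(45/14) = -3*√70/14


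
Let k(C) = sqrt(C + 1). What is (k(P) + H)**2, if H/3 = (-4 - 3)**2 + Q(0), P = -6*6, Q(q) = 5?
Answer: (162 + I*sqrt(35))**2 ≈ 26209.0 + 1916.8*I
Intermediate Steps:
P = -36
H = 162 (H = 3*((-4 - 3)**2 + 5) = 3*((-7)**2 + 5) = 3*(49 + 5) = 3*54 = 162)
k(C) = sqrt(1 + C)
(k(P) + H)**2 = (sqrt(1 - 36) + 162)**2 = (sqrt(-35) + 162)**2 = (I*sqrt(35) + 162)**2 = (162 + I*sqrt(35))**2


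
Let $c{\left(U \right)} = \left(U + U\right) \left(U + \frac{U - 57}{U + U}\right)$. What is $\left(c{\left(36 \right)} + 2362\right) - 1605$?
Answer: $3328$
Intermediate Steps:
$c{\left(U \right)} = 2 U \left(U + \frac{-57 + U}{2 U}\right)$
$\left(c{\left(36 \right)} + 2362\right) - 1605 = \left(\left(-57 + 36 + 2 \cdot 36^{2}\right) + 2362\right) - 1605 = \left(\left(-57 + 36 + 2 \cdot 1296\right) + 2362\right) - 1605 = \left(\left(-57 + 36 + 2592\right) + 2362\right) - 1605 = \left(2571 + 2362\right) - 1605 = 4933 - 1605 = 3328$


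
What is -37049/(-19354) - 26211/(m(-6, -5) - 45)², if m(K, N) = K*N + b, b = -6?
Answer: -163649695/2845038 ≈ -57.521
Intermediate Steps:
m(K, N) = -6 + K*N (m(K, N) = K*N - 6 = -6 + K*N)
-37049/(-19354) - 26211/(m(-6, -5) - 45)² = -37049/(-19354) - 26211/((-6 - 6*(-5)) - 45)² = -37049*(-1/19354) - 26211/((-6 + 30) - 45)² = 37049/19354 - 26211/(24 - 45)² = 37049/19354 - 26211/((-21)²) = 37049/19354 - 26211/441 = 37049/19354 - 26211*1/441 = 37049/19354 - 8737/147 = -163649695/2845038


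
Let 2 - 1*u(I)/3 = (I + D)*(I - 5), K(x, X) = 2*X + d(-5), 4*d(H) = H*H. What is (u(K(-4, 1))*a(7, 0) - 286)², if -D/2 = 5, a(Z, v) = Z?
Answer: 3972049/256 ≈ 15516.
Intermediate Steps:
d(H) = H²/4 (d(H) = (H*H)/4 = H²/4)
D = -10 (D = -2*5 = -10)
K(x, X) = 25/4 + 2*X (K(x, X) = 2*X + (¼)*(-5)² = 2*X + (¼)*25 = 2*X + 25/4 = 25/4 + 2*X)
u(I) = 6 - 3*(-10 + I)*(-5 + I) (u(I) = 6 - 3*(I - 10)*(I - 5) = 6 - 3*(-10 + I)*(-5 + I))
(u(K(-4, 1))*a(7, 0) - 286)² = ((-144 - 3*(25/4 + 2*1)² + 45*(25/4 + 2*1))*7 - 286)² = ((-144 - 3*(25/4 + 2)² + 45*(25/4 + 2))*7 - 286)² = ((-144 - 3*(33/4)² + 45*(33/4))*7 - 286)² = ((-144 - 3*1089/16 + 1485/4)*7 - 286)² = ((-144 - 3267/16 + 1485/4)*7 - 286)² = ((369/16)*7 - 286)² = (2583/16 - 286)² = (-1993/16)² = 3972049/256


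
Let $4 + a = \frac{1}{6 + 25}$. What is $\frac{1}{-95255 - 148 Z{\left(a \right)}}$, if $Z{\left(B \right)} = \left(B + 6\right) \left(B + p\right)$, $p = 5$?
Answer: $- \frac{961}{91838423} \approx -1.0464 \cdot 10^{-5}$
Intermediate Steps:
$a = - \frac{123}{31}$ ($a = -4 + \frac{1}{6 + 25} = -4 + \frac{1}{31} = - \frac{123}{31} \approx -3.9677$)
$Z{\left(B \right)} = \left(5 + B\right) \left(6 + B\right)$ ($Z{\left(B \right)} = \left(B + 6\right) \left(B + 5\right) = \left(6 + B\right) \left(5 + B\right) = \left(5 + B\right) \left(6 + B\right)$)
$\frac{1}{-95255 - 148 Z{\left(a \right)}} = \frac{1}{-95255 - 148 \left(30 + \left(- \frac{123}{31}\right)^{2} + 11 \left(- \frac{123}{31}\right)\right)} = \frac{1}{-95255 - 148 \left(30 + \frac{15129}{961} - \frac{1353}{31}\right)} = \frac{1}{-95255 - \frac{298368}{961}} = \frac{1}{- \frac{91838423}{961}} = - \frac{961}{91838423}$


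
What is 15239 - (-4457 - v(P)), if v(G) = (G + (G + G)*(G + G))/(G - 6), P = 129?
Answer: 829767/41 ≈ 20238.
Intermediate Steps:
v(G) = (G + 4*G²)/(-6 + G) (v(G) = (G + (2*G)*(2*G))/(-6 + G) = (G + 4*G²)/(-6 + G))
15239 - (-4457 - v(P)) = 15239 - (-4457 - 129*(1 + 4*129)/(-6 + 129)) = 15239 - (-4457 - 129*(1 + 516)/123) = 15239 - (-4457 - 129*517/123) = 15239 - (-4457 - 1*22231/41) = 15239 - (-4457 - 22231/41) = 15239 - 1*(-204968/41) = 15239 + 204968/41 = 829767/41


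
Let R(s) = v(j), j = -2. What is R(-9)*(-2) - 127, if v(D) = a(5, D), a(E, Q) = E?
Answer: -137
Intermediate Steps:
v(D) = 5
R(s) = 5
R(-9)*(-2) - 127 = 5*(-2) - 127 = -10 - 127 = -137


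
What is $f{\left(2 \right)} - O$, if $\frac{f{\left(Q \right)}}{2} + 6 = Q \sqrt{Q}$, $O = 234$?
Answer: $-246 + 4 \sqrt{2} \approx -240.34$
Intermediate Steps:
$f{\left(Q \right)} = -12 + 2 Q^{\frac{3}{2}}$ ($f{\left(Q \right)} = -12 + 2 Q \sqrt{Q} = -12 + 2 Q^{\frac{3}{2}}$)
$f{\left(2 \right)} - O = \left(-12 + 2 \cdot 2^{\frac{3}{2}}\right) - 234 = \left(-12 + 2 \cdot 2 \sqrt{2}\right) - 234 = \left(-12 + 4 \sqrt{2}\right) - 234 = -246 + 4 \sqrt{2}$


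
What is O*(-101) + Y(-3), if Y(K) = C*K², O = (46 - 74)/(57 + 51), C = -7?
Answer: -994/27 ≈ -36.815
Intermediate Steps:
O = -7/27 (O = -28/108 = -28*1/108 = -7/27 ≈ -0.25926)
Y(K) = -7*K²
O*(-101) + Y(-3) = -7/27*(-101) - 7*(-3)² = 707/27 - 7*9 = 707/27 - 63 = -994/27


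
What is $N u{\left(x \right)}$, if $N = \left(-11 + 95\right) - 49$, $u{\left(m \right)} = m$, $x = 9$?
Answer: $315$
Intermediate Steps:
$N = 35$ ($N = 84 - 49 = 35$)
$N u{\left(x \right)} = 35 \cdot 9 = 315$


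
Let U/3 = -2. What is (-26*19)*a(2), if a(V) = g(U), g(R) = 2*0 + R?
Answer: 2964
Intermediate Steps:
U = -6 (U = 3*(-2) = -6)
g(R) = R (g(R) = 0 + R = R)
a(V) = -6
(-26*19)*a(2) = -26*19*(-6) = -494*(-6) = 2964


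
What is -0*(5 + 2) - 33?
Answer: -33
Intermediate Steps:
-0*(5 + 2) - 33 = -0*7 - 33 = -23*0 - 33 = 0 - 33 = -33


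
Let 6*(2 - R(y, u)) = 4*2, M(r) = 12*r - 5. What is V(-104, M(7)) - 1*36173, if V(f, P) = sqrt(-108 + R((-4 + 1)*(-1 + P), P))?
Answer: -36173 + I*sqrt(966)/3 ≈ -36173.0 + 10.36*I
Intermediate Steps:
M(r) = -5 + 12*r
R(y, u) = 2/3 (R(y, u) = 2 - 2*2/3 = 2 - 1/6*8 = 2 - 4/3 = 2/3)
V(f, P) = I*sqrt(966)/3 (V(f, P) = sqrt(-108 + 2/3) = sqrt(-322/3) = I*sqrt(966)/3)
V(-104, M(7)) - 1*36173 = I*sqrt(966)/3 - 1*36173 = I*sqrt(966)/3 - 36173 = -36173 + I*sqrt(966)/3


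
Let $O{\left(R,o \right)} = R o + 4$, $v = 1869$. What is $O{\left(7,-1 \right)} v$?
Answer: $-5607$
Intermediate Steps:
$O{\left(R,o \right)} = 4 + R o$
$O{\left(7,-1 \right)} v = \left(4 + 7 \left(-1\right)\right) 1869 = \left(4 - 7\right) 1869 = \left(-3\right) 1869 = -5607$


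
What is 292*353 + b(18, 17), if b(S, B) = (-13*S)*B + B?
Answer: 99115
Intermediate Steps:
b(S, B) = B - 13*B*S (b(S, B) = -13*B*S + B = B - 13*B*S)
292*353 + b(18, 17) = 292*353 + 17*(1 - 13*18) = 103076 + 17*(1 - 234) = 103076 + 17*(-233) = 103076 - 3961 = 99115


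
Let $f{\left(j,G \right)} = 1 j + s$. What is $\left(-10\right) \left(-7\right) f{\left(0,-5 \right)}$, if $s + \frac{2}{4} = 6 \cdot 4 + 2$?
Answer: $1785$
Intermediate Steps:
$s = \frac{51}{2}$ ($s = - \frac{1}{2} + \left(6 \cdot 4 + 2\right) = - \frac{1}{2} + \left(24 + 2\right) = - \frac{1}{2} + 26 = \frac{51}{2} \approx 25.5$)
$f{\left(j,G \right)} = \frac{51}{2} + j$ ($f{\left(j,G \right)} = 1 j + \frac{51}{2} = j + \frac{51}{2} = \frac{51}{2} + j$)
$\left(-10\right) \left(-7\right) f{\left(0,-5 \right)} = \left(-10\right) \left(-7\right) \left(\frac{51}{2} + 0\right) = 70 \cdot \frac{51}{2} = 1785$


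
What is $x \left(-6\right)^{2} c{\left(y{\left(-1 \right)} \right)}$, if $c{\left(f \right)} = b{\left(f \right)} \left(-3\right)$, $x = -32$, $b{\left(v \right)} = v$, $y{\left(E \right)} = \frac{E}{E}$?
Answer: $3456$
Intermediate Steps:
$y{\left(E \right)} = 1$
$c{\left(f \right)} = - 3 f$ ($c{\left(f \right)} = f \left(-3\right) = - 3 f$)
$x \left(-6\right)^{2} c{\left(y{\left(-1 \right)} \right)} = - 32 \left(-6\right)^{2} \left(\left(-3\right) 1\right) = \left(-32\right) 36 \left(-3\right) = \left(-1152\right) \left(-3\right) = 3456$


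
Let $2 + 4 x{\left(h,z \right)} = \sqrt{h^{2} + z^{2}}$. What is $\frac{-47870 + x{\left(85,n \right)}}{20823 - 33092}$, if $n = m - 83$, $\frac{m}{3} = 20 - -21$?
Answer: $\frac{95741}{24538} - \frac{5 \sqrt{353}}{49076} \approx 3.8998$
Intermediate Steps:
$m = 123$ ($m = 3 \left(20 - -21\right) = 3 \left(20 + 21\right) = 3 \cdot 41 = 123$)
$n = 40$ ($n = 123 - 83 = 40$)
$x{\left(h,z \right)} = - \frac{1}{2} + \frac{\sqrt{h^{2} + z^{2}}}{4}$
$\frac{-47870 + x{\left(85,n \right)}}{20823 - 33092} = \frac{-47870 - \left(\frac{1}{2} - \frac{\sqrt{85^{2} + 40^{2}}}{4}\right)}{20823 - 33092} = \frac{-47870 - \left(\frac{1}{2} - \frac{\sqrt{7225 + 1600}}{4}\right)}{-12269} = \left(-47870 - \left(\frac{1}{2} - \frac{\sqrt{8825}}{4}\right)\right) \left(- \frac{1}{12269}\right) = \left(-47870 - \left(\frac{1}{2} - \frac{5 \sqrt{353}}{4}\right)\right) \left(- \frac{1}{12269}\right) = \left(- \frac{95741}{2} + \frac{5 \sqrt{353}}{4}\right) \left(- \frac{1}{12269}\right) = \frac{95741}{24538} - \frac{5 \sqrt{353}}{49076}$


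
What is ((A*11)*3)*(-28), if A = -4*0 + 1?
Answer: -924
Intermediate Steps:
A = 1 (A = 0 + 1 = 1)
((A*11)*3)*(-28) = ((1*11)*3)*(-28) = (11*3)*(-28) = 33*(-28) = -924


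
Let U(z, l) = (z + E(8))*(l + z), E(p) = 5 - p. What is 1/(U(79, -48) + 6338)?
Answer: 1/8694 ≈ 0.00011502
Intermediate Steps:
U(z, l) = (-3 + z)*(l + z) (U(z, l) = (z + (5 - 1*8))*(l + z) = (z + (5 - 8))*(l + z) = (z - 3)*(l + z) = (-3 + z)*(l + z))
1/(U(79, -48) + 6338) = 1/((79² - 3*(-48) - 3*79 - 48*79) + 6338) = 1/((6241 + 144 - 237 - 3792) + 6338) = 1/(2356 + 6338) = 1/8694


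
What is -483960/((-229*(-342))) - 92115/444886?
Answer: -37086881855/5807096958 ≈ -6.3865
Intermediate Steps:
-483960/((-229*(-342))) - 92115/444886 = -483960/78318 - 92115*1/444886 = -483960*1/78318 - 92115/444886 = -80660/13053 - 92115/444886 = -37086881855/5807096958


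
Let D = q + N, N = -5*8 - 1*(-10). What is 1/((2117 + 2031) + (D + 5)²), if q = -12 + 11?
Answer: 1/4824 ≈ 0.00020730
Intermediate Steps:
q = -1
N = -30 (N = -40 + 10 = -30)
D = -31 (D = -1 - 30 = -31)
1/((2117 + 2031) + (D + 5)²) = 1/((2117 + 2031) + (-31 + 5)²) = 1/(4148 + (-26)²) = 1/(4148 + 676) = 1/4824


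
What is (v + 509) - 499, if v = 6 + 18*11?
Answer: 214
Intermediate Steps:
v = 204 (v = 6 + 198 = 204)
(v + 509) - 499 = (204 + 509) - 499 = 713 - 499 = 214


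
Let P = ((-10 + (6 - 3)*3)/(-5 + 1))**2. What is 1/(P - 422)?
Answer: -16/6751 ≈ -0.0023700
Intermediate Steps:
P = 1/16 (P = ((-10 + 3*3)/(-4))**2 = ((-10 + 9)*(-1/4))**2 = (-1*(-1/4))**2 = (1/4)**2 = 1/16 ≈ 0.062500)
1/(P - 422) = 1/(1/16 - 422) = 1/(-6751/16) = -16/6751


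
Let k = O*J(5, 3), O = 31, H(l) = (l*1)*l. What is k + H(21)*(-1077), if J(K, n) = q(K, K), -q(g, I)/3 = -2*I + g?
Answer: -474492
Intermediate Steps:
q(g, I) = -3*g + 6*I (q(g, I) = -3*(-2*I + g) = -3*(g - 2*I) = -3*g + 6*I)
J(K, n) = 3*K (J(K, n) = -3*K + 6*K = 3*K)
H(l) = l² (H(l) = l*l = l²)
k = 465 (k = 31*(3*5) = 31*15 = 465)
k + H(21)*(-1077) = 465 + 21²*(-1077) = 465 + 441*(-1077) = 465 - 474957 = -474492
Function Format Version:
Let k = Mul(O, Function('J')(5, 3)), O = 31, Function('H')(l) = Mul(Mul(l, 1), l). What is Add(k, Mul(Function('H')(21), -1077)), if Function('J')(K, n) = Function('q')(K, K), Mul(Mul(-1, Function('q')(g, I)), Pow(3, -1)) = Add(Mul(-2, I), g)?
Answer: -474492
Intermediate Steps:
Function('q')(g, I) = Add(Mul(-3, g), Mul(6, I)) (Function('q')(g, I) = Mul(-3, Add(Mul(-2, I), g)) = Mul(-3, Add(g, Mul(-2, I))) = Add(Mul(-3, g), Mul(6, I)))
Function('J')(K, n) = Mul(3, K) (Function('J')(K, n) = Add(Mul(-3, K), Mul(6, K)) = Mul(3, K))
Function('H')(l) = Pow(l, 2) (Function('H')(l) = Mul(l, l) = Pow(l, 2))
k = 465 (k = Mul(31, Mul(3, 5)) = Mul(31, 15) = 465)
Add(k, Mul(Function('H')(21), -1077)) = Add(465, Mul(Pow(21, 2), -1077)) = Add(465, Mul(441, -1077)) = Add(465, -474957) = -474492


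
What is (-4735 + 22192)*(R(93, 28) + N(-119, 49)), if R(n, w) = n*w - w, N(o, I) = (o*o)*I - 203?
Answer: 12154645734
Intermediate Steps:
N(o, I) = -203 + I*o² (N(o, I) = o²*I - 203 = I*o² - 203 = -203 + I*o²)
R(n, w) = -w + n*w
(-4735 + 22192)*(R(93, 28) + N(-119, 49)) = (-4735 + 22192)*(28*(-1 + 93) + (-203 + 49*(-119)²)) = 17457*(28*92 + (-203 + 49*14161)) = 17457*(2576 + (-203 + 693889)) = 17457*(2576 + 693686) = 17457*696262 = 12154645734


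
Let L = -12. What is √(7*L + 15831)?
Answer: √15747 ≈ 125.49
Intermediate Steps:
√(7*L + 15831) = √(7*(-12) + 15831) = √(-84 + 15831) = √15747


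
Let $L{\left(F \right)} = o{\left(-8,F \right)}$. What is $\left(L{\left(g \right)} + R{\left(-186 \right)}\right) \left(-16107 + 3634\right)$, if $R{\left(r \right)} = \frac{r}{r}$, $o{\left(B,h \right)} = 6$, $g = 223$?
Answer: $-87311$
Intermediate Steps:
$L{\left(F \right)} = 6$
$R{\left(r \right)} = 1$
$\left(L{\left(g \right)} + R{\left(-186 \right)}\right) \left(-16107 + 3634\right) = \left(6 + 1\right) \left(-16107 + 3634\right) = 7 \left(-12473\right) = -87311$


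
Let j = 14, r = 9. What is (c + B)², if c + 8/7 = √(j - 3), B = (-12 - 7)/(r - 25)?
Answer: 138009/12544 + 5*√11/56 ≈ 11.298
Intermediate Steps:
B = 19/16 (B = (-12 - 7)/(9 - 25) = -19/(-16) = -19*(-1/16) = 19/16 ≈ 1.1875)
c = -8/7 + √11 (c = -8/7 + √(14 - 3) = -8/7 + √11 ≈ 2.1738)
(c + B)² = ((-8/7 + √11) + 19/16)² = (5/112 + √11)²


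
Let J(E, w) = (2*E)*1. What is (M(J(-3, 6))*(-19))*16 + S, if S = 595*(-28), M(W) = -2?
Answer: -16052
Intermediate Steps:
J(E, w) = 2*E
S = -16660
(M(J(-3, 6))*(-19))*16 + S = -2*(-19)*16 - 16660 = 38*16 - 16660 = 608 - 16660 = -16052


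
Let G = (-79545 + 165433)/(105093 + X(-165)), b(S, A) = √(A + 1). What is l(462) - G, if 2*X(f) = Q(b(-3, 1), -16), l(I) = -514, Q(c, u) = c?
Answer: -11371838185826/22089077297 + 85888*√2/22089077297 ≈ -514.82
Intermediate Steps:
b(S, A) = √(1 + A)
X(f) = √2/2 (X(f) = √(1 + 1)/2 = √2/2)
G = 85888/(105093 + √2/2) (G = (-79545 + 165433)/(105093 + √2/2) = 85888/(105093 + √2/2) ≈ 0.81725)
l(462) - G = -514 - (18052455168/22089077297 - 85888*√2/22089077297) = -514 + (-18052455168/22089077297 + 85888*√2/22089077297) = -11371838185826/22089077297 + 85888*√2/22089077297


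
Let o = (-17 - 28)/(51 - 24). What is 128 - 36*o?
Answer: 188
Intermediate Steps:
o = -5/3 (o = -45/27 = -45*1/27 = -5/3 ≈ -1.6667)
128 - 36*o = 128 - 36*(-5/3) = 128 + 60 = 188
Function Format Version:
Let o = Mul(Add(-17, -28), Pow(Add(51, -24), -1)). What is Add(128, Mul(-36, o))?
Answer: 188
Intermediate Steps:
o = Rational(-5, 3) (o = Mul(-45, Pow(27, -1)) = Mul(-45, Rational(1, 27)) = Rational(-5, 3) ≈ -1.6667)
Add(128, Mul(-36, o)) = Add(128, Mul(-36, Rational(-5, 3))) = Add(128, 60) = 188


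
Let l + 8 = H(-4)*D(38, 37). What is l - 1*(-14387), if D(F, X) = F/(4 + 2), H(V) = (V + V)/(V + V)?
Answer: 43156/3 ≈ 14385.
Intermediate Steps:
H(V) = 1 (H(V) = (2*V)/((2*V)) = (2*V)*(1/(2*V)) = 1)
D(F, X) = F/6
l = -5/3 (l = -8 + 1*((⅙)*38) = -8 + 1*(19/3) = -8 + 19/3 = -5/3 ≈ -1.6667)
l - 1*(-14387) = -5/3 - 1*(-14387) = -5/3 + 14387 = 43156/3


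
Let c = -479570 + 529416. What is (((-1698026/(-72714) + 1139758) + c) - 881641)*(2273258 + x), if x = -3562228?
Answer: -14433189763561880/36357 ≈ -3.9699e+11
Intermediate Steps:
c = 49846
(((-1698026/(-72714) + 1139758) + c) - 881641)*(2273258 + x) = (((-1698026/(-72714) + 1139758) + 49846) - 881641)*(2273258 - 3562228) = (((-1698026*(-1/72714) + 1139758) + 49846) - 881641)*(-1288970) = (((849013/36357 + 1139758) + 49846) - 881641)*(-1288970) = ((41439030619/36357 + 49846) - 881641)*(-1288970) = (43251281641/36357 - 881641)*(-1288970) = (11197459804/36357)*(-1288970) = -14433189763561880/36357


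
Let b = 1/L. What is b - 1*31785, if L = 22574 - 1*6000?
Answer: -526804589/16574 ≈ -31785.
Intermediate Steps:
L = 16574 (L = 22574 - 6000 = 16574)
b = 1/16574 ≈ 6.0335e-5
b - 1*31785 = 1/16574 - 1*31785 = 1/16574 - 31785 = -526804589/16574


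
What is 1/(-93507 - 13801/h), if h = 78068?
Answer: -78068/7299918277 ≈ -1.0694e-5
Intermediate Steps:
1/(-93507 - 13801/h) = 1/(-93507 - 13801/78068) = 1/(-7299918277/78068) = -78068/7299918277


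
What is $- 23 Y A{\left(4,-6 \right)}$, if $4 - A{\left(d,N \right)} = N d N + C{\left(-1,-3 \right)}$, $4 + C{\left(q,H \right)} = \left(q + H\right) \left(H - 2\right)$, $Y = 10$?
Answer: $35880$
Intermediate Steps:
$C{\left(q,H \right)} = -4 + \left(-2 + H\right) \left(H + q\right)$ ($C{\left(q,H \right)} = -4 + \left(q + H\right) \left(H - 2\right) = -4 + \left(H + q\right) \left(-2 + H\right) = -4 + \left(-2 + H\right) \left(H + q\right)$)
$A{\left(d,N \right)} = -12 - d N^{2}$ ($A{\left(d,N \right)} = 4 - \left(N d N - \left(-7 - 9\right)\right) = 4 - \left(d N^{2} + \left(-4 + 9 + 6 + 2 + 3\right)\right) = 4 - \left(d N^{2} + 16\right) = 4 - \left(16 + d N^{2}\right) = -12 - d N^{2}$)
$- 23 Y A{\left(4,-6 \right)} = \left(-23\right) 10 \left(-12 - 4 \left(-6\right)^{2}\right) = - 230 \left(-12 - 4 \cdot 36\right) = - 230 \left(-12 - 144\right) = \left(-230\right) \left(-156\right) = 35880$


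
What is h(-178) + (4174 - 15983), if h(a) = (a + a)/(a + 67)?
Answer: -1310443/111 ≈ -11806.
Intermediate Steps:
h(a) = 2*a/(67 + a) (h(a) = (2*a)/(67 + a) = 2*a/(67 + a))
h(-178) + (4174 - 15983) = 2*(-178)/(67 - 178) + (4174 - 15983) = 2*(-178)/(-111) - 11809 = 2*(-178)*(-1/111) - 11809 = 356/111 - 11809 = -1310443/111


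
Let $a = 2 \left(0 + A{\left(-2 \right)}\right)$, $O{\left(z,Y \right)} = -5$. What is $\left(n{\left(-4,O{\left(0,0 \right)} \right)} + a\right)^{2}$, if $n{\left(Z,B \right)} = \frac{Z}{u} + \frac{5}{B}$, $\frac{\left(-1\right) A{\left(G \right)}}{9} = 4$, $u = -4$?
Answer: $5184$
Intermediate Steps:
$A{\left(G \right)} = -36$ ($A{\left(G \right)} = \left(-9\right) 4 = -36$)
$n{\left(Z,B \right)} = \frac{5}{B} - \frac{Z}{4}$ ($n{\left(Z,B \right)} = \frac{Z}{-4} + \frac{5}{B} = Z \left(- \frac{1}{4}\right) + \frac{5}{B} = - \frac{Z}{4} + \frac{5}{B} = \frac{5}{B} - \frac{Z}{4}$)
$a = -72$ ($a = 2 \left(0 - 36\right) = 2 \left(-36\right) = -72$)
$\left(n{\left(-4,O{\left(0,0 \right)} \right)} + a\right)^{2} = \left(\left(\frac{5}{-5} - -1\right) - 72\right)^{2} = \left(\left(5 \left(- \frac{1}{5}\right) + 1\right) - 72\right)^{2} = \left(\left(-1 + 1\right) - 72\right)^{2} = \left(0 - 72\right)^{2} = \left(-72\right)^{2} = 5184$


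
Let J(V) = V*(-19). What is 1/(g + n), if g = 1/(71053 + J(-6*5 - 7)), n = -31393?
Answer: -71756/2252636107 ≈ -3.1854e-5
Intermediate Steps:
J(V) = -19*V
g = 1/71756 (g = 1/(71053 - 19*(-6*5 - 7)) = 1/(71053 - 19*(-30 - 7)) = 1/(71053 - 19*(-37)) = 1/(71053 + 703) = 1/71756 ≈ 1.3936e-5)
1/(g + n) = 1/(1/71756 - 31393) = 1/(-2252636107/71756) = -71756/2252636107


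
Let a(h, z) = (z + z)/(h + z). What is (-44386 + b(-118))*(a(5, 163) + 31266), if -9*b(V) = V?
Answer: -262227832373/189 ≈ -1.3874e+9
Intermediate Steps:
a(h, z) = 2*z/(h + z) (a(h, z) = (2*z)/(h + z) = 2*z/(h + z))
b(V) = -V/9
(-44386 + b(-118))*(a(5, 163) + 31266) = (-44386 - 1/9*(-118))*(2*163/(5 + 163) + 31266) = (-44386 + 118/9)*(2*163/168 + 31266) = -399356*(2*163*(1/168) + 31266)/9 = -399356*(163/84 + 31266)/9 = -399356/9*2626507/84 = -262227832373/189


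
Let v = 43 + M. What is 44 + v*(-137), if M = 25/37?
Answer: -219764/37 ≈ -5939.6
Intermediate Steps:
M = 25/37 (M = 25*(1/37) = 25/37 ≈ 0.67568)
v = 1616/37 (v = 43 + 25/37 = 1616/37 ≈ 43.676)
44 + v*(-137) = 44 + (1616/37)*(-137) = 44 - 221392/37 = -219764/37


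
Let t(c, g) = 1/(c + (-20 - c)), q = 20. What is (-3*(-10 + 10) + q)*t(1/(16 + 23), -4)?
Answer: -1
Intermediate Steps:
t(c, g) = -1/20 (t(c, g) = 1/(-20) = -1/20)
(-3*(-10 + 10) + q)*t(1/(16 + 23), -4) = (-3*(-10 + 10) + 20)*(-1/20) = (-3*0 + 20)*(-1/20) = (0 + 20)*(-1/20) = 20*(-1/20) = -1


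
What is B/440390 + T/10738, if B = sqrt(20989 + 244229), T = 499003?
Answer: 499003/10738 + sqrt(265218)/440390 ≈ 46.472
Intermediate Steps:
B = sqrt(265218) ≈ 514.99
B/440390 + T/10738 = sqrt(265218)/440390 + 499003/10738 = 499003/10738 + sqrt(265218)/440390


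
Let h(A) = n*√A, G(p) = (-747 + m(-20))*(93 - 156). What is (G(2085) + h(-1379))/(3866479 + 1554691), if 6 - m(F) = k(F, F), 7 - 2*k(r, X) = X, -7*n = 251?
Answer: 95067/10842340 - 251*I*√1379/37948190 ≈ 0.0087681 - 0.00024562*I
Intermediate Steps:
n = -251/7 (n = -⅐*251 = -251/7 ≈ -35.857)
k(r, X) = 7/2 - X/2
m(F) = 5/2 + F/2 (m(F) = 6 - (7/2 - F/2) = 6 + (-7/2 + F/2) = 5/2 + F/2)
G(p) = 95067/2 (G(p) = (-747 + (5/2 + (½)*(-20)))*(93 - 156) = (-747 + (5/2 - 10))*(-63) = (-747 - 15/2)*(-63) = -1509/2*(-63) = 95067/2)
h(A) = -251*√A/7
(G(2085) + h(-1379))/(3866479 + 1554691) = (95067/2 - 251*I*√1379/7)/(3866479 + 1554691) = (95067/2 - 251*I*√1379/7)/5421170 = (95067/2 - 251*I*√1379/7)*(1/5421170) = 95067/10842340 - 251*I*√1379/37948190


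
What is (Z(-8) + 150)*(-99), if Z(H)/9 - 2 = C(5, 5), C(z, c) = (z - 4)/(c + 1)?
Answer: -33561/2 ≈ -16781.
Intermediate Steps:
C(z, c) = (-4 + z)/(1 + c)
Z(H) = 39/2 (Z(H) = 18 + 9*((-4 + 5)/(1 + 5)) = 18 + 9*(1/6) = 18 + 3/2 = 39/2)
(Z(-8) + 150)*(-99) = (39/2 + 150)*(-99) = (339/2)*(-99) = -33561/2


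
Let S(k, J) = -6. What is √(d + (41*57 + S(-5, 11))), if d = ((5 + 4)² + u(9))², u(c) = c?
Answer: 3*√1159 ≈ 102.13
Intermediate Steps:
d = 8100 (d = ((5 + 4)² + 9)² = (9² + 9)² = (81 + 9)² = 90² = 8100)
√(d + (41*57 + S(-5, 11))) = √(8100 + (41*57 - 6)) = √(8100 + (2337 - 6)) = √(8100 + 2331) = √10431 = 3*√1159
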